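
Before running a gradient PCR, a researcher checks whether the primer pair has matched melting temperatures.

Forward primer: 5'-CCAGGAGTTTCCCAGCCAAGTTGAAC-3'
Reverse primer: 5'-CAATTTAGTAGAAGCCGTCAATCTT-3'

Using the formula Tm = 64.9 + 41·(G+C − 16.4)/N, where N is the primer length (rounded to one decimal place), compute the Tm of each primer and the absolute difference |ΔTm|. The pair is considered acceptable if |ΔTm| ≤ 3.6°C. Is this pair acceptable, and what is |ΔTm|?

Forward: G+C = 14, N = 26 → Tm = 64.9 + 41·(14 − 16.4)/26 = 61.1°C.
Reverse: G+C = 9, N = 25 → Tm = 64.9 + 41·(9 − 16.4)/25 = 52.8°C.
|ΔTm| = |61.1 − 52.8| = 8.3°C, > 3.6°C.

|ΔTm| = 8.3°C; the pair is not acceptable.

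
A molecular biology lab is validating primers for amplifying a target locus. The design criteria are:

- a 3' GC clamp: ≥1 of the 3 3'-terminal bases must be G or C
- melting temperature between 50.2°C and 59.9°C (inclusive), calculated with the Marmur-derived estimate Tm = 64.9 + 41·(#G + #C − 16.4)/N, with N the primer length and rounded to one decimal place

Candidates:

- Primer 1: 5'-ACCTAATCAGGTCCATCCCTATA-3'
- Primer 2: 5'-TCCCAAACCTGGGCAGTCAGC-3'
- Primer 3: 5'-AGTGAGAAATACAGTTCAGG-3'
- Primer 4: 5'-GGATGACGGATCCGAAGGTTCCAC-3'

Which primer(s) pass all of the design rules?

Primer 1 (23 nt, A=7 T=6 G=2 C=8): 3' end ATA has 0 G/C, need ≥1 ✗; Tm = 64.9 + 41·(10 − 16.4)/23 = 53.5°C ✓ — fails.
Primer 2 (21 nt, A=5 T=3 G=5 C=8): 3' end AGC has 2 G/C ✓; Tm = 64.9 + 41·(13 − 16.4)/21 = 58.3°C ✓ — passes.
Primer 3 (20 nt, A=8 T=4 G=6 C=2): 3' end AGG has 2 G/C ✓; Tm = 64.9 + 41·(8 − 16.4)/20 = 47.7°C, outside 50.2–59.9°C ✗ — fails.
Primer 4 (24 nt, A=6 T=4 G=8 C=6): 3' end CAC has 2 G/C ✓; Tm = 64.9 + 41·(14 − 16.4)/24 = 60.8°C, outside 50.2–59.9°C ✗ — fails.

Primer 2 only.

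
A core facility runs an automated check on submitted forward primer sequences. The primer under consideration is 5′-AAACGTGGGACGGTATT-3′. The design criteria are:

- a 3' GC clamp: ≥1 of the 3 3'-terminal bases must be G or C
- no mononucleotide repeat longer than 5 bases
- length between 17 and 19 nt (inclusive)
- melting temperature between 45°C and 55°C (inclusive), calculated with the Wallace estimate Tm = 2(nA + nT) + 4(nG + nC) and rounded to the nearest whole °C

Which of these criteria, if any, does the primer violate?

Base counts: A=5, T=4, G=6, C=2 (length 17).
GC clamp: 3' end ATT has 0 G/C, need ≥1 ✗
homopolymer run: longest run = 3 ✓
length: length 17 ✓
Tm: Tm = 2·9 + 4·8 = 50°C ✓

Fails: GC clamp.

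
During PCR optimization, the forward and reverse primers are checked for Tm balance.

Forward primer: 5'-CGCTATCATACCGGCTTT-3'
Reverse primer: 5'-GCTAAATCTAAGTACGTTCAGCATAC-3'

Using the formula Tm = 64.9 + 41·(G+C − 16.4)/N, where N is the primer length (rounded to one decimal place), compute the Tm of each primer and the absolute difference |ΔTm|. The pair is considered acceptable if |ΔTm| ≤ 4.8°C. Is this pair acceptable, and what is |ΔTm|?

Forward: G+C = 9, N = 18 → Tm = 64.9 + 41·(9 − 16.4)/18 = 48.0°C.
Reverse: G+C = 10, N = 26 → Tm = 64.9 + 41·(10 − 16.4)/26 = 54.8°C.
|ΔTm| = |48.0 − 54.8| = 6.8°C, > 4.8°C.

|ΔTm| = 6.8°C; the pair is not acceptable.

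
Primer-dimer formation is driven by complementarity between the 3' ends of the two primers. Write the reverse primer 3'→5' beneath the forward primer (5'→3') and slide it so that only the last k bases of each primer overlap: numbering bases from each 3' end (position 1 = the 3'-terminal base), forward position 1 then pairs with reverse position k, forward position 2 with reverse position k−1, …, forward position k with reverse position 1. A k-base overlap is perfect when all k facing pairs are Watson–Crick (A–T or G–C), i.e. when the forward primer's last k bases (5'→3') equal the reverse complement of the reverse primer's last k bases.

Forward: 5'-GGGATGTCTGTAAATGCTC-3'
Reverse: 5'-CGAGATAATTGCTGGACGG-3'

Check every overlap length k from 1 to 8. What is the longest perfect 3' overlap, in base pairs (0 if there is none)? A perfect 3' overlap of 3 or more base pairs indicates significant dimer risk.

Last 8 bases (5'→3') — forward …AAATGCTC, reverse …CTGGACGG.
Reverse complement of the reverse primer's last 8 bases: CCGTCCAG; its first k bases are the reverse complement of the reverse primer's last k bases, so a perfect k-base overlap needs the forward primer's last k bases to equal them.
Comparing (forward last k vs required): k=1: C vs C ✓; k=2: TC vs CC ✗; k=3: CTC vs CCG ✗; k=4: GCTC vs CCGT ✗; k=5: TGCTC vs CCGTC ✗; k=6: ATGCTC vs CCGTCC ✗; k=7: AATGCTC vs CCGTCCA ✗; k=8: AAATGCTC vs CCGTCCAG ✗.
Only k = 1 is perfect, so the longest perfect 3' overlap is 1.

Longest perfect overlap: 1 complementary base pair; below the dimer-risk threshold (threshold 3).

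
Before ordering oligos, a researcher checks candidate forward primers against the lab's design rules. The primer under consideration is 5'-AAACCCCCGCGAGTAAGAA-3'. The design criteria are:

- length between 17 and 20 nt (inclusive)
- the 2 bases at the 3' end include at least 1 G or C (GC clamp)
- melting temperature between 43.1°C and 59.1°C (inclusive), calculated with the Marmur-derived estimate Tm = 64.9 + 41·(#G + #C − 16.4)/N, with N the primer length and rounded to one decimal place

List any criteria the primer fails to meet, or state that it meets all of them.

Fails: GC clamp.

Base counts: A=8, T=1, G=4, C=6 (length 19).
length: length 19 ✓
GC clamp: 3' end AA has 0 G/C, need ≥1 ✗
Tm: Tm = 64.9 + 41·(10 − 16.4)/19 = 51.1°C ✓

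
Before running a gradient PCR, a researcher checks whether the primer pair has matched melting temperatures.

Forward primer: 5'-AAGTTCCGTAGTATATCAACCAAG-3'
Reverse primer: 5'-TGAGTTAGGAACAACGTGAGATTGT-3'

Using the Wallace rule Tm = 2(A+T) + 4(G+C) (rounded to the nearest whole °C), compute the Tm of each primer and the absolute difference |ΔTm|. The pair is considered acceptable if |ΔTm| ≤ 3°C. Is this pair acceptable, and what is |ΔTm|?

|ΔTm| = 4°C; the pair is not acceptable.

Forward: A=9 T=6 G=4 C=5 → Tm = 2·15 + 4·9 = 66°C.
Reverse: A=8 T=7 G=8 C=2 → Tm = 2·15 + 4·10 = 70°C.
|ΔTm| = |66 − 70| = 4°C, > 3°C.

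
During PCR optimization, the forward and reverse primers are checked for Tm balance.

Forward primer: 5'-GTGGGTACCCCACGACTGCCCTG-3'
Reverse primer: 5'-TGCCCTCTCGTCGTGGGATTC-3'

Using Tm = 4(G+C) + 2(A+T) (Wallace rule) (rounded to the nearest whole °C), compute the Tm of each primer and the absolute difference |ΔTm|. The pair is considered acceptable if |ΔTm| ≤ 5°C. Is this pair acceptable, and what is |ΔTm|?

|ΔTm| = 10°C; the pair is not acceptable.

Forward: A=3 T=4 G=7 C=9 → Tm = 2·7 + 4·16 = 78°C.
Reverse: A=1 T=7 G=6 C=7 → Tm = 2·8 + 4·13 = 68°C.
|ΔTm| = |78 − 68| = 10°C, > 5°C.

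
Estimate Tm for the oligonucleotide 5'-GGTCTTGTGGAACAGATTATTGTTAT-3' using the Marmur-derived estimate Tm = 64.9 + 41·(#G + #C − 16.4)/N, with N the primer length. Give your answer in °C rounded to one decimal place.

53.2°C

Base counts: A=6, T=11, G=7, C=2; G+C = 9, N = 26.
Tm = 64.9 + 41·(9 − 16.4)/26 = 64.9 + -303.40/26 = 53.2°C.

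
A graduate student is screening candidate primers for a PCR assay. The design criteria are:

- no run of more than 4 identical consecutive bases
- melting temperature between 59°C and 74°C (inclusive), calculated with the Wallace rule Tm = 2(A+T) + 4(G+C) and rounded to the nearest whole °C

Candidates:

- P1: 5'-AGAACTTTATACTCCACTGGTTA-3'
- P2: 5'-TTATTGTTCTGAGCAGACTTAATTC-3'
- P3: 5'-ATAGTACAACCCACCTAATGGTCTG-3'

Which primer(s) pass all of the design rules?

P1 (23 nt, A=7 T=8 G=3 C=5): longest run = 3 ✓; Tm = 2·15 + 4·8 = 62°C ✓ — passes.
P2 (25 nt, A=6 T=11 G=4 C=4): longest run = 2 ✓; Tm = 2·17 + 4·8 = 66°C ✓ — passes.
P3 (25 nt, A=8 T=6 G=4 C=7): longest run = 3 ✓; Tm = 2·14 + 4·11 = 72°C ✓ — passes.

P1, P2 and P3.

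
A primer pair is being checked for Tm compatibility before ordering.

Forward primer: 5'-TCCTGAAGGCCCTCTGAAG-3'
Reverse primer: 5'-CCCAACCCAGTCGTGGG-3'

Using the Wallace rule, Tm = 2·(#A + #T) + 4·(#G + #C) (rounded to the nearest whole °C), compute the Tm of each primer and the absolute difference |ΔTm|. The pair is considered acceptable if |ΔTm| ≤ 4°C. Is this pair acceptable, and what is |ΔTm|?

Forward: A=4 T=4 G=5 C=6 → Tm = 2·8 + 4·11 = 60°C.
Reverse: A=3 T=2 G=5 C=7 → Tm = 2·5 + 4·12 = 58°C.
|ΔTm| = |60 − 58| = 2°C, ≤ 4°C.

|ΔTm| = 2°C; the pair is acceptable.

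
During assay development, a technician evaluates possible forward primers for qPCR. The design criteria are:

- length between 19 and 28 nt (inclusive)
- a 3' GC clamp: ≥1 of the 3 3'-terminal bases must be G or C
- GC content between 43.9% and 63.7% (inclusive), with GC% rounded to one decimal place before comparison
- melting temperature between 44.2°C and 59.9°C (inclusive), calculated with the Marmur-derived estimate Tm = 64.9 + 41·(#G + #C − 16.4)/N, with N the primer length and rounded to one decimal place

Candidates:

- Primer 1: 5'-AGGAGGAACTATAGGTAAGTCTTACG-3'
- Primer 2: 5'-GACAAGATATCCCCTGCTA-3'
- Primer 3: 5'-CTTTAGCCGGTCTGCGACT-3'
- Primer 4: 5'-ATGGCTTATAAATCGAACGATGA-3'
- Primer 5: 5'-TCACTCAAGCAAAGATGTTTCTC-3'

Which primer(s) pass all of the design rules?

Primer 1 (26 nt, A=9 T=6 G=8 C=3): length 26 ✓; 3' end ACG has 2 G/C ✓; GC 11/26 = 42.3%, outside 43.9–63.7% ✗; Tm = 64.9 + 41·(11 − 16.4)/26 = 56.4°C ✓ — fails.
Primer 2 (19 nt, A=6 T=4 G=3 C=6): length 19 ✓; 3' end CTA has 1 G/C ✓; GC 9/19 = 47.4% ✓; Tm = 64.9 + 41·(9 − 16.4)/19 = 48.9°C ✓ — passes.
Primer 3 (19 nt, A=2 T=6 G=5 C=6): length 19 ✓; 3' end ACT has 1 G/C ✓; GC 11/19 = 57.9% ✓; Tm = 64.9 + 41·(11 − 16.4)/19 = 53.2°C ✓ — passes.
Primer 4 (23 nt, A=9 T=6 G=5 C=3): length 23 ✓; 3' end TGA has 1 G/C ✓; GC 8/23 = 34.8%, outside 43.9–63.7% ✗; Tm = 64.9 + 41·(8 − 16.4)/23 = 49.9°C ✓ — fails.
Primer 5 (23 nt, A=7 T=7 G=3 C=6): length 23 ✓; 3' end CTC has 2 G/C ✓; GC 9/23 = 39.1%, outside 43.9–63.7% ✗; Tm = 64.9 + 41·(9 − 16.4)/23 = 51.7°C ✓ — fails.

Primer 2 and Primer 3.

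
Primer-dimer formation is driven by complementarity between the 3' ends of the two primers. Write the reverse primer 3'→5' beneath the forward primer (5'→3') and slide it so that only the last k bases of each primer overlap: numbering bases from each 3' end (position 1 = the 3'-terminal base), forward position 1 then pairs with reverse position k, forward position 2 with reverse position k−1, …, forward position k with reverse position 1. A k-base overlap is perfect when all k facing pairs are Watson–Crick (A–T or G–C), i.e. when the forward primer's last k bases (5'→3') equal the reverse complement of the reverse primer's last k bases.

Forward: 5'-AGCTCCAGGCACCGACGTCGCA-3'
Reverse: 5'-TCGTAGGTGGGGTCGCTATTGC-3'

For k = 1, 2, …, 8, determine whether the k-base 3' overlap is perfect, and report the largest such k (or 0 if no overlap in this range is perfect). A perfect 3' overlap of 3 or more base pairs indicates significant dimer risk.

Longest perfect overlap: 3 complementary base pairs; significant dimer risk (threshold 3).

Last 8 bases (5'→3') — forward …ACGTCGCA, reverse …GCTATTGC.
Reverse complement of the reverse primer's last 8 bases: GCAATAGC; its first k bases are the reverse complement of the reverse primer's last k bases, so a perfect k-base overlap needs the forward primer's last k bases to equal them.
Comparing (forward last k vs required): k=1: A vs G ✗; k=2: CA vs GC ✗; k=3: GCA vs GCA ✓; k=4: CGCA vs GCAA ✗; k=5: TCGCA vs GCAAT ✗; k=6: GTCGCA vs GCAATA ✗; k=7: CGTCGCA vs GCAATAG ✗; k=8: ACGTCGCA vs GCAATAGC ✗.
Only k = 3 is perfect, so the longest perfect 3' overlap is 3.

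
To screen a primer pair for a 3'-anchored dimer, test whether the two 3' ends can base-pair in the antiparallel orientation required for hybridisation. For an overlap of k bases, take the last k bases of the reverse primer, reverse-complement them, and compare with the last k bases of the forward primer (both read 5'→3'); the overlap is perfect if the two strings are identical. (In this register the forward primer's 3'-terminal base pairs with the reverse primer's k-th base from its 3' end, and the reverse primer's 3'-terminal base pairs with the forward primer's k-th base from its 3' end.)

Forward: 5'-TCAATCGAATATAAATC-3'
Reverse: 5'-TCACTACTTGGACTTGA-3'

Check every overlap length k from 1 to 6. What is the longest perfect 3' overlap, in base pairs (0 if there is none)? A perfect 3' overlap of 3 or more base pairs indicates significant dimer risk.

Longest perfect overlap: 2 complementary base pairs; below the dimer-risk threshold (threshold 3).

Last 6 bases (5'→3') — forward …TAAATC, reverse …ACTTGA.
Reverse complement of the reverse primer's last 6 bases: TCAAGT; its first k bases are the reverse complement of the reverse primer's last k bases, so a perfect k-base overlap needs the forward primer's last k bases to equal them.
Comparing (forward last k vs required): k=1: C vs T ✗; k=2: TC vs TC ✓; k=3: ATC vs TCA ✗; k=4: AATC vs TCAA ✗; k=5: AAATC vs TCAAG ✗; k=6: TAAATC vs TCAAGT ✗.
Only k = 2 is perfect, so the longest perfect 3' overlap is 2.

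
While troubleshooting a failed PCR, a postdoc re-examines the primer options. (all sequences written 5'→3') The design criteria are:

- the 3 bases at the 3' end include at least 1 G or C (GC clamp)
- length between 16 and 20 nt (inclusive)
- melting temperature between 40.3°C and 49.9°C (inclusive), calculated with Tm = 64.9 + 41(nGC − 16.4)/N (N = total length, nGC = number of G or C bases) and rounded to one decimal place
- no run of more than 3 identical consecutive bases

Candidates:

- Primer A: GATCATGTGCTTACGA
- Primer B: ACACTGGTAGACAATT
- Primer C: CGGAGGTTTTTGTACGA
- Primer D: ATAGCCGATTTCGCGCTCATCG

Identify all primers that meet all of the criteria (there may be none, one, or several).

Primer A only.

Primer A (16 nt, A=4 T=5 G=4 C=3): 3' end CGA has 2 G/C ✓; length 16 ✓; Tm = 64.9 + 41·(7 − 16.4)/16 = 40.8°C ✓; longest run = 2 ✓ — passes.
Primer B (16 nt, A=6 T=4 G=3 C=3): 3' end ATT has 0 G/C, need ≥1 ✗; length 16 ✓; Tm = 64.9 + 41·(6 − 16.4)/16 = 38.3°C, outside 40.3–49.9°C ✗; longest run = 2 ✓ — fails.
Primer C (17 nt, A=3 T=6 G=6 C=2): 3' end CGA has 2 G/C ✓; length 17 ✓; Tm = 64.9 + 41·(8 − 16.4)/17 = 44.6°C ✓; longest run = 5, exceeds 3 ✗ — fails.
Primer D (22 nt, A=4 T=6 G=5 C=7): 3' end TCG has 2 G/C ✓; length 22, outside 16–20 ✗; Tm = 64.9 + 41·(12 − 16.4)/22 = 56.7°C, outside 40.3–49.9°C ✗; longest run = 3 ✓ — fails.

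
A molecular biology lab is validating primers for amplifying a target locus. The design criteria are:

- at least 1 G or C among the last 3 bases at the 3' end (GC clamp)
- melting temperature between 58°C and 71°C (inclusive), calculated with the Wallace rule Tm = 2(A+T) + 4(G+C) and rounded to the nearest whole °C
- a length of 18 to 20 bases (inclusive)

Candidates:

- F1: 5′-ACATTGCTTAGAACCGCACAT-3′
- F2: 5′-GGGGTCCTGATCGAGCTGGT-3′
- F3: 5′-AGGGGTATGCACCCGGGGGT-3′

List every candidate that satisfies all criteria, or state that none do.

F1 (21 nt, A=7 T=5 G=3 C=6): 3' end CAT has 1 G/C ✓; Tm = 2·12 + 4·9 = 60°C ✓; length 21, outside 18–20 ✗ — fails.
F2 (20 nt, A=2 T=5 G=9 C=4): 3' end GGT has 2 G/C ✓; Tm = 2·7 + 4·13 = 66°C ✓; length 20 ✓ — passes.
F3 (20 nt, A=3 T=3 G=10 C=4): 3' end GGT has 2 G/C ✓; Tm = 2·6 + 4·14 = 68°C ✓; length 20 ✓ — passes.

F2 and F3.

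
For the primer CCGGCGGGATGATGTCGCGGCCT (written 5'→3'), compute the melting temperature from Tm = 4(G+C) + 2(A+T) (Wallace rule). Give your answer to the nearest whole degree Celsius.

Base counts: A=2, T=4, G=10, C=7 (length 23).
Tm = 2·(2+4) + 4·(10+7) = 2·6 + 4·17 = 12 + 68 = 80°C.

80°C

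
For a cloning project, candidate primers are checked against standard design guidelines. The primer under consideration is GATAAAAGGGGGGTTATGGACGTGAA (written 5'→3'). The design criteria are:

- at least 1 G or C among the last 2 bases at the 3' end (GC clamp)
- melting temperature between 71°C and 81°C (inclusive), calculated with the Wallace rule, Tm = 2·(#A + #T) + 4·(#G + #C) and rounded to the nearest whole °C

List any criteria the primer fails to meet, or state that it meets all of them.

Fails: GC clamp.

Base counts: A=9, T=5, G=11, C=1 (length 26).
GC clamp: 3' end AA has 0 G/C, need ≥1 ✗
Tm: Tm = 2·14 + 4·12 = 76°C ✓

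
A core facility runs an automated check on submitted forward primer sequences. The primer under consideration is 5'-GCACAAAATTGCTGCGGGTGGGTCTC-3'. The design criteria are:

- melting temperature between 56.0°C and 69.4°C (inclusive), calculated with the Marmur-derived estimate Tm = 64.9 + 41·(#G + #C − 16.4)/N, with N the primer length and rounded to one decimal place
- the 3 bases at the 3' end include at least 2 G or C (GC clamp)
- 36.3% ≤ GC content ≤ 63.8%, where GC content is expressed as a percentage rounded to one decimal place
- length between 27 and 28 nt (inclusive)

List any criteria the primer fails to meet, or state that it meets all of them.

Base counts: A=5, T=6, G=9, C=6 (length 26).
Tm: Tm = 64.9 + 41·(15 − 16.4)/26 = 62.7°C ✓
GC clamp: 3' end CTC has 2 G/C ✓
GC content: GC 15/26 = 57.7% ✓
length: length 26, outside 27–28 ✗

Fails: length.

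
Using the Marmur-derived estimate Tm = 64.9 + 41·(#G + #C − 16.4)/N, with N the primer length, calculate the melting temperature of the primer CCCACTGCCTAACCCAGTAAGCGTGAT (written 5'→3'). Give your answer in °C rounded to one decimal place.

Base counts: A=7, T=5, G=5, C=10; G+C = 15, N = 27.
Tm = 64.9 + 41·(15 − 16.4)/27 = 64.9 + -57.40/27 = 62.8°C.

62.8°C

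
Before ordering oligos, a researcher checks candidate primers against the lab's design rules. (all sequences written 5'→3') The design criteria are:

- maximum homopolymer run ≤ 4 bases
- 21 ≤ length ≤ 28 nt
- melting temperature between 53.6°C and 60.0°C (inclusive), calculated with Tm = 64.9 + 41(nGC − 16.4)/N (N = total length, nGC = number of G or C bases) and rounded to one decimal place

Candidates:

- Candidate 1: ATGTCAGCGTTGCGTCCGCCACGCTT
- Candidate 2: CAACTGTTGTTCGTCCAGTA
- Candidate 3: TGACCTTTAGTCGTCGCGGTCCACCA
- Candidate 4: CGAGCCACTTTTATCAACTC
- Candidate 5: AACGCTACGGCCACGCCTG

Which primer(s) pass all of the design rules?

Candidate 1 (26 nt, A=3 T=7 G=7 C=9): longest run = 2 ✓; length 26 ✓; Tm = 64.9 + 41·(16 − 16.4)/26 = 64.3°C, outside 53.6–60.0°C ✗ — fails.
Candidate 2 (20 nt, A=4 T=7 G=4 C=5): longest run = 2 ✓; length 20, outside 21–28 ✗; Tm = 64.9 + 41·(9 − 16.4)/20 = 49.7°C, outside 53.6–60.0°C ✗ — fails.
Candidate 3 (26 nt, A=4 T=7 G=6 C=9): longest run = 3 ✓; length 26 ✓; Tm = 64.9 + 41·(15 − 16.4)/26 = 62.7°C, outside 53.6–60.0°C ✗ — fails.
Candidate 4 (20 nt, A=5 T=6 G=2 C=7): longest run = 4 ✓; length 20, outside 21–28 ✗; Tm = 64.9 + 41·(9 − 16.4)/20 = 49.7°C, outside 53.6–60.0°C ✗ — fails.
Candidate 5 (19 nt, A=4 T=2 G=5 C=8): longest run = 2 ✓; length 19, outside 21–28 ✗; Tm = 64.9 + 41·(13 − 16.4)/19 = 57.6°C ✓ — fails.

None of the candidates satisfy all criteria.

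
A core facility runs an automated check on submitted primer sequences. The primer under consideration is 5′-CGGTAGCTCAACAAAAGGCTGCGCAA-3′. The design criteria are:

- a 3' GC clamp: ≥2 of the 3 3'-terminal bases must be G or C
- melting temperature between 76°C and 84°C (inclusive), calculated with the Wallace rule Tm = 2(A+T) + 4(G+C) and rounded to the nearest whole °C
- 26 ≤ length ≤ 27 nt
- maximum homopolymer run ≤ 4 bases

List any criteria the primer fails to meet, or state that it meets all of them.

Base counts: A=9, T=3, G=7, C=7 (length 26).
GC clamp: 3' end CAA has 1 G/C, need ≥2 ✗
Tm: Tm = 2·12 + 4·14 = 80°C ✓
length: length 26 ✓
homopolymer run: longest run = 4 ✓

Fails: GC clamp.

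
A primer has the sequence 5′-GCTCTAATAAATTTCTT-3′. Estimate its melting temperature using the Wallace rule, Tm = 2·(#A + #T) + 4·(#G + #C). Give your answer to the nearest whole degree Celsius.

Base counts: A=5, T=8, G=1, C=3 (length 17).
Tm = 2·(5+8) + 4·(1+3) = 2·13 + 4·4 = 26 + 16 = 42°C.

42°C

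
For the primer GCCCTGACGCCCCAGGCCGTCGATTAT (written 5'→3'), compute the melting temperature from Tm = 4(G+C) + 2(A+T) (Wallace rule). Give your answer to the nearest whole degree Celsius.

Base counts: A=4, T=5, G=7, C=11 (length 27).
Tm = 2·(4+5) + 4·(7+11) = 2·9 + 4·18 = 18 + 72 = 90°C.

90°C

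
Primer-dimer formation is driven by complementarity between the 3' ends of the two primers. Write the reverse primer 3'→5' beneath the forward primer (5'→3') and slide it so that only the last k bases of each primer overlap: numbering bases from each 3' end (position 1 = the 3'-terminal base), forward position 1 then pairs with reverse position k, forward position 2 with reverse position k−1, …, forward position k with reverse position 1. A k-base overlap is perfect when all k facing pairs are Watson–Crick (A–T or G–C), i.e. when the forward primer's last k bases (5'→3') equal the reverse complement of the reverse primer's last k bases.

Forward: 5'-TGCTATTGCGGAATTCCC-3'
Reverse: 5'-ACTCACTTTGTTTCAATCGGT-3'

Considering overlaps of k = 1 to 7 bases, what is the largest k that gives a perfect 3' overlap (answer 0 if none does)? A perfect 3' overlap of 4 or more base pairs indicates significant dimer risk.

Longest perfect overlap: 0 complementary base pairs; below the dimer-risk threshold (threshold 4).

Last 7 bases (5'→3') — forward …AATTCCC, reverse …AATCGGT.
Reverse complement of the reverse primer's last 7 bases: ACCGATT; its first k bases are the reverse complement of the reverse primer's last k bases, so a perfect k-base overlap needs the forward primer's last k bases to equal them.
Comparing (forward last k vs required): k=1: C vs A ✗; k=2: CC vs AC ✗; k=3: CCC vs ACC ✗; k=4: TCCC vs ACCG ✗; k=5: TTCCC vs ACCGA ✗; k=6: ATTCCC vs ACCGAT ✗; k=7: AATTCCC vs ACCGATT ✗.
No overlap length from 1 to 7 is perfect, so the longest perfect 3' overlap is 0.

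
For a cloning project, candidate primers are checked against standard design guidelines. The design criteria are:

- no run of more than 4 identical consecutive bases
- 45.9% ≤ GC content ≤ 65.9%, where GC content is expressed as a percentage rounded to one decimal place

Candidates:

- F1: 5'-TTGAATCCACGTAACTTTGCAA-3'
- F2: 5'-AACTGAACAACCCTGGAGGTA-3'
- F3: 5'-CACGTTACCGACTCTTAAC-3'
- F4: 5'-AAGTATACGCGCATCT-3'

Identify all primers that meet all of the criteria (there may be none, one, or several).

F1 (22 nt, A=7 T=7 G=3 C=5): longest run = 3 ✓; GC 8/22 = 36.4%, outside 45.9–65.9% ✗ — fails.
F2 (21 nt, A=8 T=3 G=5 C=5): longest run = 3 ✓; GC 10/21 = 47.6% ✓ — passes.
F3 (19 nt, A=5 T=5 G=2 C=7): longest run = 2 ✓; GC 9/19 = 47.4% ✓ — passes.
F4 (16 nt, A=5 T=4 G=3 C=4): longest run = 2 ✓; GC 7/16 = 43.8%, outside 45.9–65.9% ✗ — fails.

F2 and F3.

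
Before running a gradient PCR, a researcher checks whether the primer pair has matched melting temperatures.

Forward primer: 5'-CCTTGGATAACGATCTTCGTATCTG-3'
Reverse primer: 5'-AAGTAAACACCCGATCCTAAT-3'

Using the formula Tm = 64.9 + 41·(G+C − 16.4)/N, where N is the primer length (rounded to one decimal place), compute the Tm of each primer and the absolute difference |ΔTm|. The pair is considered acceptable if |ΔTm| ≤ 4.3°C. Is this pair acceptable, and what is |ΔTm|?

|ΔTm| = 7.5°C; the pair is not acceptable.

Forward: G+C = 11, N = 25 → Tm = 64.9 + 41·(11 − 16.4)/25 = 56.0°C.
Reverse: G+C = 8, N = 21 → Tm = 64.9 + 41·(8 − 16.4)/21 = 48.5°C.
|ΔTm| = |56.0 − 48.5| = 7.5°C, > 4.3°C.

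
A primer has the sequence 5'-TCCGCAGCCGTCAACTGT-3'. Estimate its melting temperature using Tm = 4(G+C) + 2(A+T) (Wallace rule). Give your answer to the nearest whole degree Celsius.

58°C

Base counts: A=3, T=4, G=4, C=7 (length 18).
Tm = 2·(3+4) + 4·(4+7) = 2·7 + 4·11 = 14 + 44 = 58°C.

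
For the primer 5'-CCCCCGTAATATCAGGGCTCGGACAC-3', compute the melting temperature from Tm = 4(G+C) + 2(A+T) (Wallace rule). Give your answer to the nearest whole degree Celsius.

84°C

Base counts: A=6, T=4, G=6, C=10 (length 26).
Tm = 2·(6+4) + 4·(6+10) = 2·10 + 4·16 = 20 + 64 = 84°C.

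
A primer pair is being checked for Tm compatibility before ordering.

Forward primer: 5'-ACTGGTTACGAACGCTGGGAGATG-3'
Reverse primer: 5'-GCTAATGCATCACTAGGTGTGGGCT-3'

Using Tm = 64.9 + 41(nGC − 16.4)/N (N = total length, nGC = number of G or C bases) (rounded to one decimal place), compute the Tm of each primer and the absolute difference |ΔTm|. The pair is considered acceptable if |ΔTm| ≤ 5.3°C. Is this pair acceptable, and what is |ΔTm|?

|ΔTm| = 0.2°C; the pair is acceptable.

Forward: G+C = 13, N = 24 → Tm = 64.9 + 41·(13 − 16.4)/24 = 59.1°C.
Reverse: G+C = 13, N = 25 → Tm = 64.9 + 41·(13 − 16.4)/25 = 59.3°C.
|ΔTm| = |59.1 − 59.3| = 0.2°C, ≤ 5.3°C.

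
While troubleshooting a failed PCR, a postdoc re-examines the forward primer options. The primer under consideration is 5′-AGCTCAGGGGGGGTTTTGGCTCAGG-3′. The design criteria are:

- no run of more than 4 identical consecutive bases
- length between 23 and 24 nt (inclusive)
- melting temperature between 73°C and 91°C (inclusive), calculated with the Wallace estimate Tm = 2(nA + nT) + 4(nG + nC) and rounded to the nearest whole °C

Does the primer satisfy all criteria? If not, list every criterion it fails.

Base counts: A=3, T=6, G=12, C=4 (length 25).
homopolymer run: longest run = 7, exceeds 4 ✗
length: length 25, outside 23–24 ✗
Tm: Tm = 2·9 + 4·16 = 82°C ✓

Fails: homopolymer run, length.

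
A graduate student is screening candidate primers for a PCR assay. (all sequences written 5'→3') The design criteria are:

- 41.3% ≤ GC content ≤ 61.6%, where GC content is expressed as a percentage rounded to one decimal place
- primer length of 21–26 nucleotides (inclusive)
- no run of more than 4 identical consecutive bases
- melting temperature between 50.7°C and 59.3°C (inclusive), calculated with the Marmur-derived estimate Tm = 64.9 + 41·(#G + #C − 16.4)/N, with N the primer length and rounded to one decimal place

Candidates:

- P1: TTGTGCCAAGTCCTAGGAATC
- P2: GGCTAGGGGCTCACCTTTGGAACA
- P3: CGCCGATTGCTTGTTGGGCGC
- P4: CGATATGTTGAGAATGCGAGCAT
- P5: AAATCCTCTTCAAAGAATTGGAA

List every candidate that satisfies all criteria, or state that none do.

P1 and P4.

P1 (21 nt, A=5 T=6 G=5 C=5): GC 10/21 = 47.6% ✓; length 21 ✓; longest run = 2 ✓; Tm = 64.9 + 41·(10 − 16.4)/21 = 52.4°C ✓ — passes.
P2 (24 nt, A=5 T=5 G=8 C=6): GC 14/24 = 58.3% ✓; length 24 ✓; longest run = 4 ✓; Tm = 64.9 + 41·(14 − 16.4)/24 = 60.8°C, outside 50.7–59.3°C ✗ — fails.
P3 (21 nt, A=1 T=6 G=8 C=6): GC 14/21 = 66.7%, outside 41.3–61.6% ✗; length 21 ✓; longest run = 3 ✓; Tm = 64.9 + 41·(14 − 16.4)/21 = 60.2°C, outside 50.7–59.3°C ✗ — fails.
P4 (23 nt, A=7 T=6 G=7 C=3): GC 10/23 = 43.5% ✓; length 23 ✓; longest run = 2 ✓; Tm = 64.9 + 41·(10 − 16.4)/23 = 53.5°C ✓ — passes.
P5 (23 nt, A=10 T=6 G=3 C=4): GC 7/23 = 30.4%, outside 41.3–61.6% ✗; length 23 ✓; longest run = 3 ✓; Tm = 64.9 + 41·(7 − 16.4)/23 = 48.1°C, outside 50.7–59.3°C ✗ — fails.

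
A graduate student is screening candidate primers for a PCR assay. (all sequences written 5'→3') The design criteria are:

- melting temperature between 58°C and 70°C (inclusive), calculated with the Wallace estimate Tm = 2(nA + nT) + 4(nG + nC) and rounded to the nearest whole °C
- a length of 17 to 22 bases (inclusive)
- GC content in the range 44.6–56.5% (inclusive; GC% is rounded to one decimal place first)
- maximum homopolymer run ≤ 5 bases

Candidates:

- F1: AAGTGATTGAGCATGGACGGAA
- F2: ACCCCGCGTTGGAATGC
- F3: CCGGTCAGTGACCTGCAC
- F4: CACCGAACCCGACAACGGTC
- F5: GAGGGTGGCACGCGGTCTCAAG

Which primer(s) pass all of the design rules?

F1 (22 nt, A=8 T=4 G=8 C=2): Tm = 2·12 + 4·10 = 64°C ✓; length 22 ✓; GC 10/22 = 45.5% ✓; longest run = 2 ✓ — passes.
F2 (17 nt, A=3 T=3 G=5 C=6): Tm = 2·6 + 4·11 = 56°C, outside 58–70°C ✗; length 17 ✓; GC 11/17 = 64.7%, outside 44.6–56.5% ✗; longest run = 4 ✓ — fails.
F3 (18 nt, A=3 T=3 G=5 C=7): Tm = 2·6 + 4·12 = 60°C ✓; length 18 ✓; GC 12/18 = 66.7%, outside 44.6–56.5% ✗; longest run = 2 ✓ — fails.
F4 (20 nt, A=6 T=1 G=4 C=9): Tm = 2·7 + 4·13 = 66°C ✓; length 20 ✓; GC 13/20 = 65.0%, outside 44.6–56.5% ✗; longest run = 3 ✓ — fails.
F5 (22 nt, A=4 T=3 G=10 C=5): Tm = 2·7 + 4·15 = 74°C, outside 58–70°C ✗; length 22 ✓; GC 15/22 = 68.2%, outside 44.6–56.5% ✗; longest run = 3 ✓ — fails.

F1 only.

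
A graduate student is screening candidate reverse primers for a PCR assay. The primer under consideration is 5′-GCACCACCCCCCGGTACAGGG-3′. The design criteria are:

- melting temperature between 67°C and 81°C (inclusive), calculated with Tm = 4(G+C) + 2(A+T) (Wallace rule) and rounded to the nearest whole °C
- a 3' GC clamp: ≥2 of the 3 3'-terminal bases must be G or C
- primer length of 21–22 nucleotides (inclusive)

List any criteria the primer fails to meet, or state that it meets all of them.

Base counts: A=4, T=1, G=6, C=10 (length 21).
Tm: Tm = 2·5 + 4·16 = 74°C ✓
GC clamp: 3' end GGG has 3 G/C ✓
length: length 21 ✓

Meets all criteria.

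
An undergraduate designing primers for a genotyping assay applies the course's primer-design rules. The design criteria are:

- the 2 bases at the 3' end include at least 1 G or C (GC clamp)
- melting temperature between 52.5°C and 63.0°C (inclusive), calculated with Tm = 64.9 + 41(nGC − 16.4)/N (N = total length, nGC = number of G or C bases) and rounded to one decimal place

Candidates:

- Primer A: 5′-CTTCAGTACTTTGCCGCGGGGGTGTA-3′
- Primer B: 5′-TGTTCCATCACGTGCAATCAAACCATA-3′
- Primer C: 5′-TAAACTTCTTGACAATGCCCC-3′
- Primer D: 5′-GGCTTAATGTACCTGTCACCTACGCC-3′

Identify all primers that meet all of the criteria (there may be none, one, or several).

Primer A (26 nt, A=3 T=8 G=9 C=6): 3' end TA has 0 G/C, need ≥1 ✗; Tm = 64.9 + 41·(15 − 16.4)/26 = 62.7°C ✓ — fails.
Primer B (27 nt, A=9 T=7 G=3 C=8): 3' end TA has 0 G/C, need ≥1 ✗; Tm = 64.9 + 41·(11 − 16.4)/27 = 56.7°C ✓ — fails.
Primer C (21 nt, A=6 T=6 G=2 C=7): 3' end CC has 2 G/C ✓; Tm = 64.9 + 41·(9 − 16.4)/21 = 50.5°C, outside 52.5–63.0°C ✗ — fails.
Primer D (26 nt, A=5 T=7 G=5 C=9): 3' end CC has 2 G/C ✓; Tm = 64.9 + 41·(14 − 16.4)/26 = 61.1°C ✓ — passes.

Primer D only.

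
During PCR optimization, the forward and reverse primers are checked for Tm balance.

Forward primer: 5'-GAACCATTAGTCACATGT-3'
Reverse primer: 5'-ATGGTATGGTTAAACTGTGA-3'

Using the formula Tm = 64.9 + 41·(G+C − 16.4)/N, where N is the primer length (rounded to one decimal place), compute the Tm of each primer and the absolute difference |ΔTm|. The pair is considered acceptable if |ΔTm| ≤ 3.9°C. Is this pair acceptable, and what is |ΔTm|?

Forward: G+C = 7, N = 18 → Tm = 64.9 + 41·(7 − 16.4)/18 = 43.5°C.
Reverse: G+C = 7, N = 20 → Tm = 64.9 + 41·(7 − 16.4)/20 = 45.6°C.
|ΔTm| = |43.5 − 45.6| = 2.1°C, ≤ 3.9°C.

|ΔTm| = 2.1°C; the pair is acceptable.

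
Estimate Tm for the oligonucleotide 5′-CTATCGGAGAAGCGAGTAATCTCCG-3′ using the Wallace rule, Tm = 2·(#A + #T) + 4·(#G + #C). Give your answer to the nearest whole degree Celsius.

Base counts: A=7, T=5, G=7, C=6 (length 25).
Tm = 2·(7+5) + 4·(7+6) = 2·12 + 4·13 = 24 + 52 = 76°C.

76°C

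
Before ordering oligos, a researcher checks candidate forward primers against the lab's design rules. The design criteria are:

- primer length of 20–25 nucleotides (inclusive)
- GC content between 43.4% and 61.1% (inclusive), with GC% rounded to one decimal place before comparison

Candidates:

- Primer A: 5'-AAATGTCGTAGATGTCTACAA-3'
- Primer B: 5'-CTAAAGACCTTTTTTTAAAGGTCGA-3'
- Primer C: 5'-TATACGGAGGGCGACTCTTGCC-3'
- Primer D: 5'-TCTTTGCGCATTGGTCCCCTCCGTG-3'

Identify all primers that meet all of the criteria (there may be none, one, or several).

Primer A (21 nt, A=8 T=6 G=4 C=3): length 21 ✓; GC 7/21 = 33.3%, outside 43.4–61.1% ✗ — fails.
Primer B (25 nt, A=8 T=9 G=4 C=4): length 25 ✓; GC 8/25 = 32.0%, outside 43.4–61.1% ✗ — fails.
Primer C (22 nt, A=4 T=5 G=7 C=6): length 22 ✓; GC 13/22 = 59.1% ✓ — passes.
Primer D (25 nt, A=1 T=9 G=6 C=9): length 25 ✓; GC 15/25 = 60.0% ✓ — passes.

Primer C and Primer D.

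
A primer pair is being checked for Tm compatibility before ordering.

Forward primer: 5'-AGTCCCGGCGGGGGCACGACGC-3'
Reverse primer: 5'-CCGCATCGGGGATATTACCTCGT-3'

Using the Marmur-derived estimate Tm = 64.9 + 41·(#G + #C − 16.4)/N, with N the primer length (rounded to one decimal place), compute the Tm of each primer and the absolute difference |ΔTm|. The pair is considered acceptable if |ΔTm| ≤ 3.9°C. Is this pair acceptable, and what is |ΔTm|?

|ΔTm| = 9.1°C; the pair is not acceptable.

Forward: G+C = 18, N = 22 → Tm = 64.9 + 41·(18 − 16.4)/22 = 67.9°C.
Reverse: G+C = 13, N = 23 → Tm = 64.9 + 41·(13 − 16.4)/23 = 58.8°C.
|ΔTm| = |67.9 − 58.8| = 9.1°C, > 3.9°C.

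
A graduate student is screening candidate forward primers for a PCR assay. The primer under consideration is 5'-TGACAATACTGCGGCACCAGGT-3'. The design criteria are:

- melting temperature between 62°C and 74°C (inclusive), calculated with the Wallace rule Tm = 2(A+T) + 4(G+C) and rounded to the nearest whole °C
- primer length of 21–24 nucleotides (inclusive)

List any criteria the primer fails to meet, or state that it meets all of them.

Meets all criteria.

Base counts: A=6, T=4, G=6, C=6 (length 22).
Tm: Tm = 2·10 + 4·12 = 68°C ✓
length: length 22 ✓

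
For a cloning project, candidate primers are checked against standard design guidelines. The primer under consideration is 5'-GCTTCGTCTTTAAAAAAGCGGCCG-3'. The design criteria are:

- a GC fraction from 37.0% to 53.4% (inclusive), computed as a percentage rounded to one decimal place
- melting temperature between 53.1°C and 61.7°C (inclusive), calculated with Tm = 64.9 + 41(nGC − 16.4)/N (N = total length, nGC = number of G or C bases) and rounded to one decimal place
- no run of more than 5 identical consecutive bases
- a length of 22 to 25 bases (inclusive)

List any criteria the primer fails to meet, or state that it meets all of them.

Fails: homopolymer run.

Base counts: A=6, T=6, G=6, C=6 (length 24).
GC content: GC 12/24 = 50.0% ✓
Tm: Tm = 64.9 + 41·(12 − 16.4)/24 = 57.4°C ✓
homopolymer run: longest run = 6, exceeds 5 ✗
length: length 24 ✓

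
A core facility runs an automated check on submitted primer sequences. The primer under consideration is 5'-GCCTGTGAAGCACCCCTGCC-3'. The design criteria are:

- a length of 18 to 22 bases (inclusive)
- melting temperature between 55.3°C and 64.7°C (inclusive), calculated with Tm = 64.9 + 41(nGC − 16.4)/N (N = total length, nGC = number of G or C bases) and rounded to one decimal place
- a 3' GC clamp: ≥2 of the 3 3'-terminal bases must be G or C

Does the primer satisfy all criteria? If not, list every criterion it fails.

Base counts: A=3, T=3, G=5, C=9 (length 20).
length: length 20 ✓
Tm: Tm = 64.9 + 41·(14 − 16.4)/20 = 60.0°C ✓
GC clamp: 3' end GCC has 3 G/C ✓

Meets all criteria.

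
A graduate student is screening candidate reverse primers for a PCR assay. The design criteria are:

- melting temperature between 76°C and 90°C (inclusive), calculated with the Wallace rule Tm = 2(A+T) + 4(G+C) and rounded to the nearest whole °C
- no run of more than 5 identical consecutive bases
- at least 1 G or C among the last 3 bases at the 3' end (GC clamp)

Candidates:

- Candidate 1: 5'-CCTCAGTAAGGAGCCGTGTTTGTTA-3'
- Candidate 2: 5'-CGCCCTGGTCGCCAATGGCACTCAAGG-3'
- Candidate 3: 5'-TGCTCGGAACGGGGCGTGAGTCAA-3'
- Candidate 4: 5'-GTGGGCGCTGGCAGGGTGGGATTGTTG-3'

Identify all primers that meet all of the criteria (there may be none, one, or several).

Candidate 1 (25 nt, A=5 T=8 G=7 C=5): Tm = 2·13 + 4·12 = 74°C, outside 76–90°C ✗; longest run = 3 ✓; 3' end TTA has 0 G/C, need ≥1 ✗ — fails.
Candidate 2 (27 nt, A=5 T=4 G=8 C=10): Tm = 2·9 + 4·18 = 90°C ✓; longest run = 3 ✓; 3' end AGG has 2 G/C ✓ — passes.
Candidate 3 (24 nt, A=5 T=4 G=10 C=5): Tm = 2·9 + 4·15 = 78°C ✓; longest run = 4 ✓; 3' end CAA has 1 G/C ✓ — passes.
Candidate 4 (27 nt, A=2 T=7 G=15 C=3): Tm = 2·9 + 4·18 = 90°C ✓; longest run = 3 ✓; 3' end TTG has 1 G/C ✓ — passes.

Candidate 2, Candidate 3 and Candidate 4.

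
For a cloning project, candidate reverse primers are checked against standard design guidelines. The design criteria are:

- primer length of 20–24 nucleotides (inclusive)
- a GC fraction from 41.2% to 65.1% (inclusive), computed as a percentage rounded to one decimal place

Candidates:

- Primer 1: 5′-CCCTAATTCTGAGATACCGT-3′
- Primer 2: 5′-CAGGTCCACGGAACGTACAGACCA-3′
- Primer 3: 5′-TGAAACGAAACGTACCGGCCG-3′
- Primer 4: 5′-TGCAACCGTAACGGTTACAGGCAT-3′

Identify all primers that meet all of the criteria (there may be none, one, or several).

Primer 1, Primer 2, Primer 3 and Primer 4.

Primer 1 (20 nt, A=5 T=6 G=3 C=6): length 20 ✓; GC 9/20 = 45.0% ✓ — passes.
Primer 2 (24 nt, A=8 T=2 G=6 C=8): length 24 ✓; GC 14/24 = 58.3% ✓ — passes.
Primer 3 (21 nt, A=7 T=2 G=6 C=6): length 21 ✓; GC 12/21 = 57.1% ✓ — passes.
Primer 4 (24 nt, A=7 T=5 G=6 C=6): length 24 ✓; GC 12/24 = 50.0% ✓ — passes.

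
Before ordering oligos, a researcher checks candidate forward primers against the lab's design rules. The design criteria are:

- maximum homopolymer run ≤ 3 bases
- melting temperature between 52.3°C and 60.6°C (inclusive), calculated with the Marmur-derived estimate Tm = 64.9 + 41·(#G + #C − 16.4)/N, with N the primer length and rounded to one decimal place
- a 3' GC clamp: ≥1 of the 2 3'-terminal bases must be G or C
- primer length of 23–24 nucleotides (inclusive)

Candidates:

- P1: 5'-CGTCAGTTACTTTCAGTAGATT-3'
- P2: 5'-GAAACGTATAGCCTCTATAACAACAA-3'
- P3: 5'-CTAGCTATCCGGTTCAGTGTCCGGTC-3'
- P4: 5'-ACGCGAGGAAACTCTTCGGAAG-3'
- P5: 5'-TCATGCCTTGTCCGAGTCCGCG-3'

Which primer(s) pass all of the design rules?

None of the candidates satisfy all criteria.

P1 (22 nt, A=5 T=9 G=4 C=4): longest run = 3 ✓; Tm = 64.9 + 41·(8 − 16.4)/22 = 49.2°C, outside 52.3–60.6°C ✗; 3' end TT has 0 G/C, need ≥1 ✗; length 22, outside 23–24 ✗ — fails.
P2 (26 nt, A=12 T=5 G=3 C=6): longest run = 3 ✓; Tm = 64.9 + 41·(9 − 16.4)/26 = 53.2°C ✓; 3' end AA has 0 G/C, need ≥1 ✗; length 26, outside 23–24 ✗ — fails.
P3 (26 nt, A=3 T=8 G=7 C=8): longest run = 2 ✓; Tm = 64.9 + 41·(15 − 16.4)/26 = 62.7°C, outside 52.3–60.6°C ✗; 3' end TC has 1 G/C ✓; length 26, outside 23–24 ✗ — fails.
P4 (22 nt, A=7 T=3 G=7 C=5): longest run = 3 ✓; Tm = 64.9 + 41·(12 − 16.4)/22 = 56.7°C ✓; 3' end AG has 1 G/C ✓; length 22, outside 23–24 ✗ — fails.
P5 (22 nt, A=2 T=6 G=6 C=8): longest run = 2 ✓; Tm = 64.9 + 41·(14 − 16.4)/22 = 60.4°C ✓; 3' end CG has 2 G/C ✓; length 22, outside 23–24 ✗ — fails.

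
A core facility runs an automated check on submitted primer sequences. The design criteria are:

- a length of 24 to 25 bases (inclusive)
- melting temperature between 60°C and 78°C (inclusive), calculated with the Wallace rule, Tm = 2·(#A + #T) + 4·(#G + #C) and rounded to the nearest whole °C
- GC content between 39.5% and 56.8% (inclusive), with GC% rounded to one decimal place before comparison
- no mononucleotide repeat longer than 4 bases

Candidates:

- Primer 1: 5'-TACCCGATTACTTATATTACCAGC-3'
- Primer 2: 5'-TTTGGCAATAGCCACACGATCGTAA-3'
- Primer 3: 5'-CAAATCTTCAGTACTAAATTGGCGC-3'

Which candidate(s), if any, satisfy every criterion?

Primer 2 and Primer 3.

Primer 1 (24 nt, A=7 T=8 G=2 C=7): length 24 ✓; Tm = 2·15 + 4·9 = 66°C ✓; GC 9/24 = 37.5%, outside 39.5–56.8% ✗; longest run = 3 ✓ — fails.
Primer 2 (25 nt, A=8 T=6 G=5 C=6): length 25 ✓; Tm = 2·14 + 4·11 = 72°C ✓; GC 11/25 = 44.0% ✓; longest run = 3 ✓ — passes.
Primer 3 (25 nt, A=8 T=7 G=4 C=6): length 25 ✓; Tm = 2·15 + 4·10 = 70°C ✓; GC 10/25 = 40.0% ✓; longest run = 3 ✓ — passes.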